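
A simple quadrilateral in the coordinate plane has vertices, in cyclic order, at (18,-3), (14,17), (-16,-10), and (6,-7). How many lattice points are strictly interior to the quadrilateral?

The shoelace formula gives twice the area as |[18·17 − 14·(-3)] + [14·(-10) − (-16)·17] + [(-16)·(-7) − 6·(-10)] + [6·(-3) − 18·(-7)]| = 760, so the area is 380.
Summing gcd(|Δx|,|Δy|) over the edges gives the boundary count: gcd(4,20) + gcd(30,27) + gcd(22,3) + gcd(12,4) = 4+3+1+4 = 12.
Pick's theorem gives I = A − B/2 + 1 = 380 − 12/2 + 1 = 375.

375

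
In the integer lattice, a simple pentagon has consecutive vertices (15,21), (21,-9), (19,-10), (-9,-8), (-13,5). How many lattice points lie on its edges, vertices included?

14

Summing gcd(|Δx|,|Δy|) over the edges gives the boundary count: gcd(6,30) + gcd(2,1) + gcd(28,2) + gcd(4,13) + gcd(28,16) = 6+1+2+1+4 = 14.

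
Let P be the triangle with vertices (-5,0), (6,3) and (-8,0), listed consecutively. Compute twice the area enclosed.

9

Using the shoelace formula, 2A = |((-5)·3 − 6·0) + (6·0 − (-8)·3) + ((-8)·0 − (-5)·0)| = 9, so the area is 9/2.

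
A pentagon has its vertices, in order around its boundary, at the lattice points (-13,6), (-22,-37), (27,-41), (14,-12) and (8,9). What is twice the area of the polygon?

Using the shoelace formula, 2A = |[(-13)·(-37) − (-22)·6] + [(-22)·(-41) − 27·(-37)] + [27·(-12) − 14·(-41)] + [14·9 − 8·(-12)] + [8·6 − (-13)·9]| = 3151, so the area is 3151/2.

3151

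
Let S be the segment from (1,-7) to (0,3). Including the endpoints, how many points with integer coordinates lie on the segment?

2

The number of lattice points on a segment between lattice points is gcd(|Δx|,|Δy|) + 1 = gcd(1,10) + 1 = 1 + 1 = 2.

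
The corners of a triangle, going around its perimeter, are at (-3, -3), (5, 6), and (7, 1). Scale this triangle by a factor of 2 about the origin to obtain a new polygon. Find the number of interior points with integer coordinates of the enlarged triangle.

113

The shoelace formula gives twice the area as |((-3)·6 − 5·(-3)) + (5·1 − 7·6) + (7·(-3) − (-3)·1)| = 58, so the area is 29.
The number of boundary lattice points is Σ gcd(|Δx|,|Δy|) = gcd(8,9) + gcd(2,5) + gcd(10,4) = 1+1+2 = 4.
Scaling by 2 multiplies the area by 2² = 4 (so the new area is 116) and multiplies the boundary lattice-point count by 2, giving 8.
By Pick's theorem, the interior count of the dilated polygon is 116 − 8/2 + 1 = 113.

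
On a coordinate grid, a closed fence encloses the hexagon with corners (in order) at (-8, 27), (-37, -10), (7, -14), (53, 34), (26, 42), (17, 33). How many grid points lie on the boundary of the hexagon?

Summing gcd(|Δx|,|Δy|) over the edges gives the boundary count: gcd(29,37) + gcd(44,4) + gcd(46,48) + gcd(27,8) + gcd(9,9) + gcd(25,6) = 1+4+2+1+9+1 = 18.

18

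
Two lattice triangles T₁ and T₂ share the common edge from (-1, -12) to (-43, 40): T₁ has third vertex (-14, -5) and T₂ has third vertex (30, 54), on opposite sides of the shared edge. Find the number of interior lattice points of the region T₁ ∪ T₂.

2382

The union is the simple quadrilateral with vertices (-1, -12), (-14, -5), (-43, 40), (30, 54) in order.
By the shoelace formula, twice the signed area is |((-1)·(-5) − (-14)·(-12)) + ((-14)·40 − (-43)·(-5)) + ((-43)·54 − 30·40) + (30·(-12) − (-1)·54)| = 4766, so the area is 2383.
The number of boundary lattice points is Σ gcd(|Δx|,|Δy|) = gcd(13,7) + gcd(29,45) + gcd(73,14) + gcd(31,66) = 1+1+1+1 = 4.
By Pick's theorem I = A − B/2 + 1 = 2383 − 4/2 + 1 = 2382.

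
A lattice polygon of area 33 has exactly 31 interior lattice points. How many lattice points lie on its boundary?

6

Pick's theorem gives A = I + B/2 − 1, so B = 2(A − I + 1) = 2(33 − 31 + 1) = 6.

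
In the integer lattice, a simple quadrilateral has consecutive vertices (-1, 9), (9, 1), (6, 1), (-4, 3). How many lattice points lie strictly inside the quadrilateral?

By the shoelace formula, twice the signed area is |((-1)·1 − 9·9) + (9·1 − 6·1) + (6·3 − (-4)·1) + ((-4)·9 − (-1)·3)| = 90, so the area is 45.
The number of boundary lattice points is Σ gcd(|Δx|,|Δy|) = gcd(10,8) + gcd(3,0) + gcd(10,2) + gcd(3,6) = 2+3+2+3 = 10.
Pick's theorem gives I = A − B/2 + 1 = 45 − 10/2 + 1 = 41.

41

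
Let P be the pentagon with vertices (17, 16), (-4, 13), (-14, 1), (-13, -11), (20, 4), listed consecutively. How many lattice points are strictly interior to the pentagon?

By the shoelace formula, twice the signed area is |(17·13 − (-4)·16) + ((-4)·1 − (-14)·13) + ((-14)·(-11) − (-13)·1) + ((-13)·4 − 20·(-11)) + (20·16 − 17·4)| = 1050, so the area is 525.
The number of boundary lattice points is Σ gcd(|Δx|,|Δy|) = gcd(21,3) + gcd(10,12) + gcd(1,12) + gcd(33,15) + gcd(3,12) = 3+2+1+3+3 = 12.
By Pick's theorem A = I + B/2 − 1, so I = 525 − 12/2 + 1 = 520.

520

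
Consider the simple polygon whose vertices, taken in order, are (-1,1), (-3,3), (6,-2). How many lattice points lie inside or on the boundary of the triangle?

The shoelace formula gives twice the area as |((-1)·3 − (-3)·1) + ((-3)·(-2) − 6·3) + (6·1 − (-1)·(-2))| = 8, so the area is 4.
Summing gcd(|Δx|,|Δy|) over the edges gives the boundary count: gcd(2,2) + gcd(9,5) + gcd(7,3) = 2+1+1 = 4.
Pick's theorem gives I = A − B/2 + 1 = 4 − 4/2 + 1 = 3, so the closed region contains I + B = 3 + 4 = 7 lattice points.

7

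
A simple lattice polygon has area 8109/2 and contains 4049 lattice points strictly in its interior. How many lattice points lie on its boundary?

13

Pick's theorem gives A = I + B/2 − 1, so B = 2(A − I + 1) = 2(8109/2 − 4049 + 1) = 13.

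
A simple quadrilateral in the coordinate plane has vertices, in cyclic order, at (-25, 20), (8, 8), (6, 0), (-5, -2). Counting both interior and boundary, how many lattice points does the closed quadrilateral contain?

290

Using the shoelace formula, 2A = |((-25)·8 − 8·20) + (8·0 − 6·8) + (6·(-2) − (-5)·0) + ((-5)·20 − (-25)·(-2))| = 570, so the area is 285.
The number of boundary lattice points is Σ gcd(|Δx|,|Δy|) = gcd(33,12) + gcd(2,8) + gcd(11,2) + gcd(20,22) = 3+2+1+2 = 8.
Pick's theorem gives I = A − B/2 + 1 = 285 − 8/2 + 1 = 282, so the closed region contains I + B = 282 + 8 = 290 lattice points.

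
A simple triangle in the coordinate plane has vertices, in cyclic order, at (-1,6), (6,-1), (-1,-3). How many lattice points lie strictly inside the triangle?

24

Using the shoelace formula, 2A = |((-1)·(-1) − 6·6) + (6·(-3) − (-1)·(-1)) + ((-1)·6 − (-1)·(-3))| = 63, so the area is 31.5.
Along each edge there are gcd(|Δx|,|Δy|)+1 lattice points, so counting each shared vertex once the boundary has gcd(7,7) + gcd(7,2) + gcd(0,9) = 7+1+9 = 17.
By Pick's theorem A = I + B/2 − 1, so I = 31.5 − 17/2 + 1 = 24.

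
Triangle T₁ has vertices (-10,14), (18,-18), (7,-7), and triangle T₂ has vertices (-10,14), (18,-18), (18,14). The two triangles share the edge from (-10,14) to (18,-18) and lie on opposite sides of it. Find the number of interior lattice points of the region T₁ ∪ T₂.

The union is the simple quadrilateral with vertices (-10,14), (7,-7), (18,-18), (18,14) in order.
The shoelace formula gives twice the area as |[(-10)·(-7) − 7·14] + [7·(-18) − 18·(-7)] + [18·14 − 18·(-18)] + [18·14 − (-10)·14]| = 940, so the area is 470.
Summing gcd(|Δx|,|Δy|) over the edges gives the boundary count: gcd(17,21) + gcd(11,11) + gcd(0,32) + gcd(28,0) = 1+11+32+28 = 72.
By Pick's theorem I = A − B/2 + 1 = 470 − 72/2 + 1 = 435.

435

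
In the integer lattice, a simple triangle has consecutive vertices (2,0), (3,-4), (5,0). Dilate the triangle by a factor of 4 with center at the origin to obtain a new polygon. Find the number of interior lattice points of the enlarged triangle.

By the shoelace formula, twice the signed area is |(2·(-4) − 3·0) + (3·0 − 5·(-4)) + (5·0 − 2·0)| = 12, so the area is 6.
Along each edge there are gcd(|Δx|,|Δy|)+1 lattice points, so counting each shared vertex once the boundary has gcd(1,4) + gcd(2,4) + gcd(3,0) = 1+2+3 = 6.
Scaling by 4 multiplies the area by 4² = 16 (so the new area is 96) and multiplies the boundary lattice-point count by 4, giving 24.
By Pick's theorem, the interior count of the dilated polygon is 96 − 24/2 + 1 = 85.

85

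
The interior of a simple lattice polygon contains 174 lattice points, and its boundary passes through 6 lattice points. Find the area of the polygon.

176

By Pick's theorem, A = I + B/2 − 1 = 174 + 6/2 − 1 = 176.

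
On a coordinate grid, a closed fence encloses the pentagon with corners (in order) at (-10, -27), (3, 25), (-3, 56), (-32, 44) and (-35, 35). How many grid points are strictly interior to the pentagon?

Using the shoelace formula, 2A = |[(-10)·25 − 3·(-27)] + [3·56 − (-3)·25] + [(-3)·44 − (-32)·56] + [(-32)·35 − (-35)·44] + [(-35)·(-27) − (-10)·35]| = 3449, so the area is 3449/2.
Along each edge there are gcd(|Δx|,|Δy|)+1 lattice points, so counting each shared vertex once the boundary has gcd(13,52) + gcd(6,31) + gcd(29,12) + gcd(3,9) + gcd(25,62) = 13+1+1+3+1 = 19.
By Pick's theorem A = I + B/2 − 1, so I = 3449/2 − 19/2 + 1 = 1716.

1716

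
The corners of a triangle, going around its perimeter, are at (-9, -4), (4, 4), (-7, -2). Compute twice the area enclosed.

Using the shoelace formula, 2A = |((-9)·4 − 4·(-4)) + (4·(-2) − (-7)·4) + ((-7)·(-4) − (-9)·(-2))| = 10, so the area is 5.

10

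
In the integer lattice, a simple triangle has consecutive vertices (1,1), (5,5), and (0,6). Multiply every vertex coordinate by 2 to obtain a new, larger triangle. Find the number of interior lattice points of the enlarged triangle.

43

Using the shoelace formula, 2A = |[1·5 − 5·1] + [5·6 − 0·5] + [0·1 − 1·6]| = 24, so the area is 12.
The number of boundary lattice points is Σ gcd(|Δx|,|Δy|) = gcd(4,4) + gcd(5,1) + gcd(1,5) = 4+1+1 = 6.
Scaling by 2 multiplies the area by 2² = 4 (so the new area is 48) and multiplies the boundary lattice-point count by 2, giving 12.
By Pick's theorem, the interior count of the dilated polygon is 48 − 12/2 + 1 = 43.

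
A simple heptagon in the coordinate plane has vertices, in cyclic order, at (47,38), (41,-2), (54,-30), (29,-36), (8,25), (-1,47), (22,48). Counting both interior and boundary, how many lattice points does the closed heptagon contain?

By the shoelace formula, twice the signed area is |[47·(-2) − 41·38] + [41·(-30) − 54·(-2)] + [54·(-36) − 29·(-30)] + [29·25 − 8·(-36)] + [8·47 − (-1)·25] + [(-1)·48 − 22·47] + [22·38 − 47·48]| = 4936, so the area is 2468.
Along each edge there are gcd(|Δx|,|Δy|)+1 lattice points, so counting each shared vertex once the boundary has gcd(6,40) + gcd(13,28) + gcd(25,6) + gcd(21,61) + gcd(9,22) + gcd(23,1) + gcd(25,10) = 2+1+1+1+1+1+5 = 12.
Pick's theorem gives I = A − B/2 + 1 = 2468 − 12/2 + 1 = 2463, so the closed region contains I + B = 2463 + 12 = 2475 lattice points.

2475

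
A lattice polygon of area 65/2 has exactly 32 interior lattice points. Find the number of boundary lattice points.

3

Pick's theorem gives A = I + B/2 − 1, so B = 2(A − I + 1) = 2(65/2 − 32 + 1) = 3.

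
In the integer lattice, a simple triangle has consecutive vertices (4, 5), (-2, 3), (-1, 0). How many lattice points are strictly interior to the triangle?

The shoelace formula gives twice the area as |[4·3 − (-2)·5] + [(-2)·0 − (-1)·3] + [(-1)·5 − 4·0]| = 20, so the area is 10.
Along each edge there are gcd(|Δx|,|Δy|)+1 lattice points, so counting each shared vertex once the boundary has gcd(6,2) + gcd(1,3) + gcd(5,5) = 2+1+5 = 8.
Pick's theorem gives I = A − B/2 + 1 = 10 − 8/2 + 1 = 7.

7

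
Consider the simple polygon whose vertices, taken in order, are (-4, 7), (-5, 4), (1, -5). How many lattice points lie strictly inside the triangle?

Using the shoelace formula, 2A = |[(-4)·4 − (-5)·7] + [(-5)·(-5) − 1·4] + [1·7 − (-4)·(-5)]| = 27, so the area is 27/2.
Summing gcd(|Δx|,|Δy|) over the edges gives the boundary count: gcd(1,3) + gcd(6,9) + gcd(5,12) = 1+3+1 = 5.
Pick's theorem gives I = A − B/2 + 1 = 27/2 − 5/2 + 1 = 12.

12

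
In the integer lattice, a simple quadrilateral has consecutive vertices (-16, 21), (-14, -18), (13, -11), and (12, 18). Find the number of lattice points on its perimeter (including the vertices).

Along each edge there are gcd(|Δx|,|Δy|)+1 lattice points, so counting each shared vertex once the boundary has gcd(2,39) + gcd(27,7) + gcd(1,29) + gcd(28,3) = 1+1+1+1 = 4.

4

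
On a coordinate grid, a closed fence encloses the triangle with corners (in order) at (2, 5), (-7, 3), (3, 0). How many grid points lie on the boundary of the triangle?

Summing gcd(|Δx|,|Δy|) over the edges gives the boundary count: gcd(9,2) + gcd(10,3) + gcd(1,5) = 1+1+1 = 3.

3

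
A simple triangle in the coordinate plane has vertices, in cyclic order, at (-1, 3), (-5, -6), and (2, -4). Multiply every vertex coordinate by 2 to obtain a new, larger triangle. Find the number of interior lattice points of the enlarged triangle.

By the shoelace formula, twice the signed area is |[(-1)·(-6) − (-5)·3] + [(-5)·(-4) − 2·(-6)] + [2·3 − (-1)·(-4)]| = 55, so the area is 27.5.
Along each edge there are gcd(|Δx|,|Δy|)+1 lattice points, so counting each shared vertex once the boundary has gcd(4,9) + gcd(7,2) + gcd(3,7) = 1+1+1 = 3.
Scaling by 2 multiplies the area by 2² = 4 (so the new area is 110) and multiplies the boundary lattice-point count by 2, giving 6.
By Pick's theorem, the interior count of the dilated polygon is 110 − 6/2 + 1 = 108.

108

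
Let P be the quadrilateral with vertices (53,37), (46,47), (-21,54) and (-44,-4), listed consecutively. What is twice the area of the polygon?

By the shoelace formula, twice the signed area is |(53·47 − 46·37) + (46·54 − (-21)·47) + ((-21)·(-4) − (-44)·54) + ((-44)·37 − 53·(-4))| = 5304, so the area is 2652.

5304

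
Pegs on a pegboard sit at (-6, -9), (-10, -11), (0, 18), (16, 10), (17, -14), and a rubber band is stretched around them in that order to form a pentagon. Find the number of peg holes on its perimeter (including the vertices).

13

The number of boundary lattice points is Σ gcd(|Δx|,|Δy|) = gcd(4,2) + gcd(10,29) + gcd(16,8) + gcd(1,24) + gcd(23,5) = 2+1+8+1+1 = 13.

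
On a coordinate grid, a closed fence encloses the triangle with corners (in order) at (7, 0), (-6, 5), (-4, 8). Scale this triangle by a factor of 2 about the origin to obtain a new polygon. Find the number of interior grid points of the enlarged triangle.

By the shoelace formula, twice the signed area is |[7·5 − (-6)·0] + [(-6)·8 − (-4)·5] + [(-4)·0 − 7·8]| = 49, so the area is 49/2.
Summing gcd(|Δx|,|Δy|) over the edges gives the boundary count: gcd(13,5) + gcd(2,3) + gcd(11,8) = 1+1+1 = 3.
Scaling by 2 multiplies the area by 2² = 4 (so the new area is 98) and multiplies the boundary lattice-point count by 2, giving 6.
By Pick's theorem, the interior count of the dilated polygon is 98 − 6/2 + 1 = 96.

96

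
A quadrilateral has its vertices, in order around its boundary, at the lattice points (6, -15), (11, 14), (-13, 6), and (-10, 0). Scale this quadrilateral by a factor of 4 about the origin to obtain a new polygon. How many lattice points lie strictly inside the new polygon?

5631

The shoelace formula gives twice the area as |[6·14 − 11·(-15)] + [11·6 − (-13)·14] + [(-13)·0 − (-10)·6] + [(-10)·(-15) − 6·0]| = 707, so the area is 707/2.
Summing gcd(|Δx|,|Δy|) over the edges gives the boundary count: gcd(5,29) + gcd(24,8) + gcd(3,6) + gcd(16,15) = 1+8+3+1 = 13.
Scaling by 4 multiplies the area by 4² = 16 (so the new area is 5656) and multiplies the boundary lattice-point count by 4, giving 52.
By Pick's theorem, the interior count of the dilated polygon is 5656 − 52/2 + 1 = 5631.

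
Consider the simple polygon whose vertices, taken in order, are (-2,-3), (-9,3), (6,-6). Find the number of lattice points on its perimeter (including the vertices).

The number of boundary lattice points is Σ gcd(|Δx|,|Δy|) = gcd(7,6) + gcd(15,9) + gcd(8,3) = 1+3+1 = 5.

5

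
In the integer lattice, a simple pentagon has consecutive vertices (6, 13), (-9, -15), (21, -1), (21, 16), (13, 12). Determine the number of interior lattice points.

413

The shoelace formula gives twice the area as |(6·(-15) − (-9)·13) + ((-9)·(-1) − 21·(-15)) + (21·16 − 21·(-1)) + (21·12 − 13·16) + (13·13 − 6·12)| = 849, so the area is 849/2.
Along each edge there are gcd(|Δx|,|Δy|)+1 lattice points, so counting each shared vertex once the boundary has gcd(15,28) + gcd(30,14) + gcd(0,17) + gcd(8,4) + gcd(7,1) = 1+2+17+4+1 = 25.
By Pick's theorem A = I + B/2 − 1, so I = 849/2 − 25/2 + 1 = 413.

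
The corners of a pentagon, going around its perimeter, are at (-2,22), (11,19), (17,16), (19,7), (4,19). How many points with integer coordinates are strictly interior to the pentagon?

Using the shoelace formula, 2A = |[(-2)·19 − 11·22] + [11·16 − 17·19] + [17·7 − 19·16] + [19·19 − 4·7] + [4·22 − (-2)·19]| = 153, so the area is 153/2.
Summing gcd(|Δx|,|Δy|) over the edges gives the boundary count: gcd(13,3) + gcd(6,3) + gcd(2,9) + gcd(15,12) + gcd(6,3) = 1+3+1+3+3 = 11.
By Pick's theorem A = I + B/2 − 1, so I = 153/2 − 11/2 + 1 = 72.

72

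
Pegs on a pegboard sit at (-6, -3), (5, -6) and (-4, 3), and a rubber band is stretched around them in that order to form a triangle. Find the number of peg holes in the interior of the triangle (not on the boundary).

The shoelace formula gives twice the area as |[(-6)·(-6) − 5·(-3)] + [5·3 − (-4)·(-6)] + [(-4)·(-3) − (-6)·3]| = 72, so the area is 36.
Along each edge there are gcd(|Δx|,|Δy|)+1 lattice points, so counting each shared vertex once the boundary has gcd(11,3) + gcd(9,9) + gcd(2,6) = 1+9+2 = 12.
By Pick's theorem A = I + B/2 − 1, so I = 36 − 12/2 + 1 = 31.

31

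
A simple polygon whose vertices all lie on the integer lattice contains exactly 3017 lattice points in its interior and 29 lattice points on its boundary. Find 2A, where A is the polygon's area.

Pick's theorem states A = I + B/2 − 1, so A = 3017 + 29/2 − 1 = 6061/2.
Hence 2A = 6061.

6061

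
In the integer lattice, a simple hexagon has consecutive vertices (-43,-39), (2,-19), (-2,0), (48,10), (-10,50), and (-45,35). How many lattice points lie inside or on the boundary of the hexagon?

4262

By the shoelace formula, twice the signed area is |[(-43)·(-19) − 2·(-39)] + [2·0 − (-2)·(-19)] + [(-2)·10 − 48·0] + [48·50 − (-10)·10] + [(-10)·35 − (-45)·50] + [(-45)·(-39) − (-43)·35]| = 8497, so the area is 4248.5.
The number of boundary lattice points is Σ gcd(|Δx|,|Δy|) = gcd(45,20) + gcd(4,19) + gcd(50,10) + gcd(58,40) + gcd(35,15) + gcd(2,74) = 5+1+10+2+5+2 = 25.
Pick's theorem gives I = A − B/2 + 1 = 4248.5 − 25/2 + 1 = 4237, so the closed region contains I + B = 4237 + 25 = 4262 lattice points.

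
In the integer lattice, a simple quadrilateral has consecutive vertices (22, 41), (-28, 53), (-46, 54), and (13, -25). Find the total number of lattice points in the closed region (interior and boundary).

2390

Using the shoelace formula, 2A = |(22·53 − (-28)·41) + ((-28)·54 − (-46)·53) + ((-46)·(-25) − 13·54) + (13·41 − 22·(-25))| = 4771, so the area is 2385.5.
Summing gcd(|Δx|,|Δy|) over the edges gives the boundary count: gcd(50,12) + gcd(18,1) + gcd(59,79) + gcd(9,66) = 2+1+1+3 = 7.
Pick's theorem gives I = A − B/2 + 1 = 2385.5 − 7/2 + 1 = 2383, so the closed region contains I + B = 2383 + 7 = 2390 lattice points.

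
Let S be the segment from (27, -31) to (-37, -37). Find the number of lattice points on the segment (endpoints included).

3

The number of lattice points on a segment between lattice points is gcd(|Δx|,|Δy|) + 1 = gcd(64,6) + 1 = 2 + 1 = 3.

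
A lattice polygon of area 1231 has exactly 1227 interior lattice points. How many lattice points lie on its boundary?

10

Pick's theorem gives A = I + B/2 − 1, so B = 2(A − I + 1) = 2(1231 − 1227 + 1) = 10.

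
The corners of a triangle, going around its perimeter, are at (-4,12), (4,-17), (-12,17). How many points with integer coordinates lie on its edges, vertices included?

The number of boundary lattice points is Σ gcd(|Δx|,|Δy|) = gcd(8,29) + gcd(16,34) + gcd(8,5) = 1+2+1 = 4.

4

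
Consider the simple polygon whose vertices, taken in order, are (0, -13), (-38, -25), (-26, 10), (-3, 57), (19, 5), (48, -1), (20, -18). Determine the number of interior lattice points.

2713

By the shoelace formula, twice the signed area is |(0·(-25) − (-38)·(-13)) + ((-38)·10 − (-26)·(-25)) + ((-26)·57 − (-3)·10) + ((-3)·5 − 19·57) + (19·(-1) − 48·5) + (48·(-18) − 20·(-1)) + (20·(-13) − 0·(-18))| = 5437, so the area is 5437/2.
Summing gcd(|Δx|,|Δy|) over the edges gives the boundary count: gcd(38,12) + gcd(12,35) + gcd(23,47) + gcd(22,52) + gcd(29,6) + gcd(28,17) + gcd(20,5) = 2+1+1+2+1+1+5 = 13.
Pick's theorem gives I = A − B/2 + 1 = 5437/2 − 13/2 + 1 = 2713.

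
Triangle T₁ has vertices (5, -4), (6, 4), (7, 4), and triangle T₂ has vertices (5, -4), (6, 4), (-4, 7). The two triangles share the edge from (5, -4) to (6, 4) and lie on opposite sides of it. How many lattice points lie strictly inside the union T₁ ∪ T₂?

44

The union is the simple quadrilateral with vertices (5, -4), (7, 4), (6, 4), (-4, 7) in order.
The shoelace formula gives twice the area as |[5·4 − 7·(-4)] + [7·4 − 6·4] + [6·7 − (-4)·4] + [(-4)·(-4) − 5·7]| = 91, so the area is 45.5.
Along each edge there are gcd(|Δx|,|Δy|)+1 lattice points, so counting each shared vertex once the boundary has gcd(2,8) + gcd(1,0) + gcd(10,3) + gcd(9,11) = 2+1+1+1 = 5.
By Pick's theorem I = A − B/2 + 1 = 45.5 − 5/2 + 1 = 44.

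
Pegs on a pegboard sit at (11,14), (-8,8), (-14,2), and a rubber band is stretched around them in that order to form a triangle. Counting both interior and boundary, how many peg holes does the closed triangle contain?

44

By the shoelace formula, twice the signed area is |[11·8 − (-8)·14] + [(-8)·2 − (-14)·8] + [(-14)·14 − 11·2]| = 78, so the area is 39.
Along each edge there are gcd(|Δx|,|Δy|)+1 lattice points, so counting each shared vertex once the boundary has gcd(19,6) + gcd(6,6) + gcd(25,12) = 1+6+1 = 8.
Pick's theorem gives I = A − B/2 + 1 = 39 − 8/2 + 1 = 36, so the closed region contains I + B = 36 + 8 = 44 lattice points.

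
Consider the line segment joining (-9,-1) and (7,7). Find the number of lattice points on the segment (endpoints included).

9

The number of lattice points on a segment between lattice points is gcd(|Δx|,|Δy|) + 1 = gcd(16,8) + 1 = 8 + 1 = 9.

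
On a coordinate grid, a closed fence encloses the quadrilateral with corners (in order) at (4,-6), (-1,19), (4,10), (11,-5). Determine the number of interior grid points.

93

The shoelace formula gives twice the area as |(4·19 − (-1)·(-6)) + ((-1)·10 − 4·19) + (4·(-5) − 11·10) + (11·(-6) − 4·(-5))| = 192, so the area is 96.
Summing gcd(|Δx|,|Δy|) over the edges gives the boundary count: gcd(5,25) + gcd(5,9) + gcd(7,15) + gcd(7,1) = 5+1+1+1 = 8.
Pick's theorem gives I = A − B/2 + 1 = 96 − 8/2 + 1 = 93.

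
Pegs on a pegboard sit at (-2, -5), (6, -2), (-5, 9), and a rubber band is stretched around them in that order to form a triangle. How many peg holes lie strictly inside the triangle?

Using the shoelace formula, 2A = |((-2)·(-2) − 6·(-5)) + (6·9 − (-5)·(-2)) + ((-5)·(-5) − (-2)·9)| = 121, so the area is 121/2.
Summing gcd(|Δx|,|Δy|) over the edges gives the boundary count: gcd(8,3) + gcd(11,11) + gcd(3,14) = 1+11+1 = 13.
By Pick's theorem A = I + B/2 − 1, so I = 121/2 − 13/2 + 1 = 55.

55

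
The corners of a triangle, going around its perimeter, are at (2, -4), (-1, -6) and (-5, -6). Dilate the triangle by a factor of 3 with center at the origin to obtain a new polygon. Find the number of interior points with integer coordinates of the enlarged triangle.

28

Using the shoelace formula, 2A = |[2·(-6) − (-1)·(-4)] + [(-1)·(-6) − (-5)·(-6)] + [(-5)·(-4) − 2·(-6)]| = 8, so the area is 4.
Summing gcd(|Δx|,|Δy|) over the edges gives the boundary count: gcd(3,2) + gcd(4,0) + gcd(7,2) = 1+4+1 = 6.
Scaling by 3 multiplies the area by 3² = 9 (so the new area is 36) and multiplies the boundary lattice-point count by 3, giving 18.
By Pick's theorem, the interior count of the dilated polygon is 36 − 18/2 + 1 = 28.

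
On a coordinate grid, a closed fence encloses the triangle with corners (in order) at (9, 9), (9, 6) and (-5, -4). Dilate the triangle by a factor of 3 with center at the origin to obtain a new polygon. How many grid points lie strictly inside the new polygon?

The shoelace formula gives twice the area as |[9·6 − 9·9] + [9·(-4) − (-5)·6] + [(-5)·9 − 9·(-4)]| = 42, so the area is 21.
Along each edge there are gcd(|Δx|,|Δy|)+1 lattice points, so counting each shared vertex once the boundary has gcd(0,3) + gcd(14,10) + gcd(14,13) = 3+2+1 = 6.
Scaling by 3 multiplies the area by 3² = 9 (so the new area is 189) and multiplies the boundary lattice-point count by 3, giving 18.
By Pick's theorem, the interior count of the dilated polygon is 189 − 18/2 + 1 = 181.

181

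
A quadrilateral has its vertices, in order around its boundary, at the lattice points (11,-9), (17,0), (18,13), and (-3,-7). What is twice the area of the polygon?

Using the shoelace formula, 2A = |(11·0 − 17·(-9)) + (17·13 − 18·0) + (18·(-7) − (-3)·13) + ((-3)·(-9) − 11·(-7))| = 391, so the area is 391/2.

391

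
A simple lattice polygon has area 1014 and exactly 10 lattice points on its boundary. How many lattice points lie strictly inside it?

Pick's theorem A = I + B/2 − 1 rearranges to I = A − B/2 + 1 = 1014 − 10/2 + 1 = 1010.

1010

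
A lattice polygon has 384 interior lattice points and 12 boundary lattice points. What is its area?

389

By Pick's theorem, A = I + B/2 − 1 = 384 + 12/2 − 1 = 389.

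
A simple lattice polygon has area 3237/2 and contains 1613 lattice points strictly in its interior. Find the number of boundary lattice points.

13

Pick's theorem gives A = I + B/2 − 1, so B = 2(A − I + 1) = 2(3237/2 − 1613 + 1) = 13.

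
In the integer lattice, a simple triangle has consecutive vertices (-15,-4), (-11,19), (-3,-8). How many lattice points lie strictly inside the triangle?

144

By the shoelace formula, twice the signed area is |[(-15)·19 − (-11)·(-4)] + [(-11)·(-8) − (-3)·19] + [(-3)·(-4) − (-15)·(-8)]| = 292, so the area is 146.
Summing gcd(|Δx|,|Δy|) over the edges gives the boundary count: gcd(4,23) + gcd(8,27) + gcd(12,4) = 1+1+4 = 6.
By Pick's theorem A = I + B/2 − 1, so I = 146 − 6/2 + 1 = 144.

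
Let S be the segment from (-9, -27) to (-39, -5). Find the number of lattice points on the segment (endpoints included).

The number of lattice points on a segment between lattice points is gcd(|Δx|,|Δy|) + 1 = gcd(30,22) + 1 = 2 + 1 = 3.

3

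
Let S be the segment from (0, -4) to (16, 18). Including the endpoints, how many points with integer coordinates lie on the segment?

3

The number of lattice points on a segment between lattice points is gcd(|Δx|,|Δy|) + 1 = gcd(16,22) + 1 = 2 + 1 = 3.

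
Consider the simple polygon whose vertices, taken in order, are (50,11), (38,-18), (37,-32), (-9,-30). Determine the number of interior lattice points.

931

Using the shoelace formula, 2A = |[50·(-18) − 38·11] + [38·(-32) − 37·(-18)] + [37·(-30) − (-9)·(-32)] + [(-9)·11 − 50·(-30)]| = 1865, so the area is 1865/2.
The number of boundary lattice points is Σ gcd(|Δx|,|Δy|) = gcd(12,29) + gcd(1,14) + gcd(46,2) + gcd(59,41) = 1+1+2+1 = 5.
Pick's theorem gives I = A − B/2 + 1 = 1865/2 − 5/2 + 1 = 931.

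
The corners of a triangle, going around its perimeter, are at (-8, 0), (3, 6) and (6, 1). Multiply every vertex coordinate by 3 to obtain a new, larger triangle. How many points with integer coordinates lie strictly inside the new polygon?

Using the shoelace formula, 2A = |[(-8)·6 − 3·0] + [3·1 − 6·6] + [6·0 − (-8)·1]| = 73, so the area is 73/2.
Along each edge there are gcd(|Δx|,|Δy|)+1 lattice points, so counting each shared vertex once the boundary has gcd(11,6) + gcd(3,5) + gcd(14,1) = 1+1+1 = 3.
Scaling by 3 multiplies the area by 3² = 9 (so the new area is 328.5) and multiplies the boundary lattice-point count by 3, giving 9.
By Pick's theorem, the interior count of the dilated polygon is 328.5 − 9/2 + 1 = 325.

325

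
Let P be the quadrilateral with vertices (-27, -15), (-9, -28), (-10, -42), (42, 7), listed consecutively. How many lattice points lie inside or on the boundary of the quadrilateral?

By the shoelace formula, twice the signed area is |((-27)·(-28) − (-9)·(-15)) + ((-9)·(-42) − (-10)·(-28)) + ((-10)·7 − 42·(-42)) + (42·(-15) − (-27)·7)| = 1972, so the area is 986.
Along each edge there are gcd(|Δx|,|Δy|)+1 lattice points, so counting each shared vertex once the boundary has gcd(18,13) + gcd(1,14) + gcd(52,49) + gcd(69,22) = 1+1+1+1 = 4.
Pick's theorem gives I = A − B/2 + 1 = 986 − 4/2 + 1 = 985, so the closed region contains I + B = 985 + 4 = 989 lattice points.

989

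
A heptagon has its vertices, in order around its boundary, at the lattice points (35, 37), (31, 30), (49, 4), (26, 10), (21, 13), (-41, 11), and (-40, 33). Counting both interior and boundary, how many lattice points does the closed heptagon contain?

The shoelace formula gives twice the area as |[35·30 − 31·37] + [31·4 − 49·30] + [49·10 − 26·4] + [26·13 − 21·10] + [21·11 − (-41)·13] + [(-41)·33 − (-40)·11] + [(-40)·37 − 35·33]| = 3713, so the area is 3713/2.
Along each edge there are gcd(|Δx|,|Δy|)+1 lattice points, so counting each shared vertex once the boundary has gcd(4,7) + gcd(18,26) + gcd(23,6) + gcd(5,3) + gcd(62,2) + gcd(1,22) + gcd(75,4) = 1+2+1+1+2+1+1 = 9.
Pick's theorem gives I = A − B/2 + 1 = 3713/2 − 9/2 + 1 = 1853, so the closed region contains I + B = 1853 + 9 = 1862 lattice points.

1862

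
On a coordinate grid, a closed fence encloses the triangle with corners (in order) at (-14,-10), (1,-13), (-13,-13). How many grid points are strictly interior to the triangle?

13

The shoelace formula gives twice the area as |[(-14)·(-13) − 1·(-10)] + [1·(-13) − (-13)·(-13)] + [(-13)·(-10) − (-14)·(-13)]| = 42, so the area is 21.
The number of boundary lattice points is Σ gcd(|Δx|,|Δy|) = gcd(15,3) + gcd(14,0) + gcd(1,3) = 3+14+1 = 18.
By Pick's theorem A = I + B/2 − 1, so I = 21 − 18/2 + 1 = 13.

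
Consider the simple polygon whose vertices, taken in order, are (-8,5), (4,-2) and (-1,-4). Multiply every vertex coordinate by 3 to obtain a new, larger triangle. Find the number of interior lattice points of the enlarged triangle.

262

Using the shoelace formula, 2A = |[(-8)·(-2) − 4·5] + [4·(-4) − (-1)·(-2)] + [(-1)·5 − (-8)·(-4)]| = 59, so the area is 29.5.
The number of boundary lattice points is Σ gcd(|Δx|,|Δy|) = gcd(12,7) + gcd(5,2) + gcd(7,9) = 1+1+1 = 3.
Scaling by 3 multiplies the area by 3² = 9 (so the new area is 265.5) and multiplies the boundary lattice-point count by 3, giving 9.
By Pick's theorem, the interior count of the dilated polygon is 265.5 − 9/2 + 1 = 262.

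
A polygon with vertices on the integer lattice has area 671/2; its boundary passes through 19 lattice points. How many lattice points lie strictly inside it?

327

From Pick's theorem, I = A − B/2 + 1 = 671/2 − 19/2 + 1 = 327.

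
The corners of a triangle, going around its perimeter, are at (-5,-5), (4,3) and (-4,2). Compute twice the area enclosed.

Using the shoelace formula, 2A = |[(-5)·3 − 4·(-5)] + [4·2 − (-4)·3] + [(-4)·(-5) − (-5)·2]| = 55, so the area is 55/2.

55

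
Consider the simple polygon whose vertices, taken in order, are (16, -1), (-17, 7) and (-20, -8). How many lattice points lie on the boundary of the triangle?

5

The number of boundary lattice points is Σ gcd(|Δx|,|Δy|) = gcd(33,8) + gcd(3,15) + gcd(36,7) = 1+3+1 = 5.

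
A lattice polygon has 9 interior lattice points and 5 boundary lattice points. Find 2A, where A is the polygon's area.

21

By Pick's theorem, A = I + B/2 − 1 = 9 + 5/2 − 1 = 21/2.
Hence 2A = 21.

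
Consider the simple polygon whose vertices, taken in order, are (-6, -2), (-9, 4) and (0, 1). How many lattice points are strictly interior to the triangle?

Using the shoelace formula, 2A = |((-6)·4 − (-9)·(-2)) + ((-9)·1 − 0·4) + (0·(-2) − (-6)·1)| = 45, so the area is 22.5.
Along each edge there are gcd(|Δx|,|Δy|)+1 lattice points, so counting each shared vertex once the boundary has gcd(3,6) + gcd(9,3) + gcd(6,3) = 3+3+3 = 9.
Pick's theorem gives I = A − B/2 + 1 = 22.5 − 9/2 + 1 = 19.

19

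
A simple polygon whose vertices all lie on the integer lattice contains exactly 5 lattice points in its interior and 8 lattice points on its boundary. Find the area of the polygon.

8

By Pick's theorem, A = I + B/2 − 1 = 5 + 8/2 − 1 = 8.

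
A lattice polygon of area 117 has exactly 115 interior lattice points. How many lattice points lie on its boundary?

Pick's theorem gives A = I + B/2 − 1, so B = 2(A − I + 1) = 2(117 − 115 + 1) = 6.

6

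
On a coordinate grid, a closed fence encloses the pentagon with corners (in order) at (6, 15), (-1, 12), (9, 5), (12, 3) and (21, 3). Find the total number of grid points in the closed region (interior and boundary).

Using the shoelace formula, 2A = |(6·12 − (-1)·15) + ((-1)·5 − 9·12) + (9·3 − 12·5) + (12·3 − 21·3) + (21·15 − 6·3)| = 211, so the area is 211/2.
The number of boundary lattice points is Σ gcd(|Δx|,|Δy|) = gcd(7,3) + gcd(10,7) + gcd(3,2) + gcd(9,0) + gcd(15,12) = 1+1+1+9+3 = 15.
Pick's theorem gives I = A − B/2 + 1 = 211/2 − 15/2 + 1 = 99, so the closed region contains I + B = 99 + 15 = 114 lattice points.

114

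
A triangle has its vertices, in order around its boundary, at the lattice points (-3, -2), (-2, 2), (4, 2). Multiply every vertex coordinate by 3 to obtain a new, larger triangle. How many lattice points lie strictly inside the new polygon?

97

Using the shoelace formula, 2A = |[(-3)·2 − (-2)·(-2)] + [(-2)·2 − 4·2] + [4·(-2) − (-3)·2]| = 24, so the area is 12.
Summing gcd(|Δx|,|Δy|) over the edges gives the boundary count: gcd(1,4) + gcd(6,0) + gcd(7,4) = 1+6+1 = 8.
Scaling by 3 multiplies the area by 3² = 9 (so the new area is 108) and multiplies the boundary lattice-point count by 3, giving 24.
By Pick's theorem, the interior count of the dilated polygon is 108 − 24/2 + 1 = 97.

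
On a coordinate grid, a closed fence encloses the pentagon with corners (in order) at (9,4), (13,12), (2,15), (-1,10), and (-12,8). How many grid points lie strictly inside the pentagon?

124

By the shoelace formula, twice the signed area is |(9·12 − 13·4) + (13·15 − 2·12) + (2·10 − (-1)·15) + ((-1)·8 − (-12)·10) + ((-12)·4 − 9·8)| = 254, so the area is 127.
Summing gcd(|Δx|,|Δy|) over the edges gives the boundary count: gcd(4,8) + gcd(11,3) + gcd(3,5) + gcd(11,2) + gcd(21,4) = 4+1+1+1+1 = 8.
By Pick's theorem A = I + B/2 − 1, so I = 127 − 8/2 + 1 = 124.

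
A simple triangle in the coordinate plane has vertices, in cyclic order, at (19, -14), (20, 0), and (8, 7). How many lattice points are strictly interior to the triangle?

87

Using the shoelace formula, 2A = |[19·0 − 20·(-14)] + [20·7 − 8·0] + [8·(-14) − 19·7]| = 175, so the area is 175/2.
The number of boundary lattice points is Σ gcd(|Δx|,|Δy|) = gcd(1,14) + gcd(12,7) + gcd(11,21) = 1+1+1 = 3.
Pick's theorem gives I = A − B/2 + 1 = 175/2 − 3/2 + 1 = 87.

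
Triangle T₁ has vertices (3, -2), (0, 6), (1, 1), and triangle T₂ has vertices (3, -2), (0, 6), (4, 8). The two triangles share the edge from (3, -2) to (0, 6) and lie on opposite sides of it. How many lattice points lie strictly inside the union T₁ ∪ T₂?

The union is the simple quadrilateral with vertices (3, -2), (1, 1), (0, 6), (4, 8) in order.
Using the shoelace formula, 2A = |(3·1 − 1·(-2)) + (1·6 − 0·1) + (0·8 − 4·6) + (4·(-2) − 3·8)| = 45, so the area is 45/2.
Summing gcd(|Δx|,|Δy|) over the edges gives the boundary count: gcd(2,3) + gcd(1,5) + gcd(4,2) + gcd(1,10) = 1+1+2+1 = 5.
By Pick's theorem I = A − B/2 + 1 = 45/2 − 5/2 + 1 = 21.

21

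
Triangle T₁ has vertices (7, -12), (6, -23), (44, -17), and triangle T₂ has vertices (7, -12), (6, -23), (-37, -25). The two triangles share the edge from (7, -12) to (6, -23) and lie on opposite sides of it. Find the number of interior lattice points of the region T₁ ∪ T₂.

The union is the simple quadrilateral with vertices (7, -12), (44, -17), (6, -23), (-37, -25) in order.
By the shoelace formula, twice the signed area is |(7·(-17) − 44·(-12)) + (44·(-23) − 6·(-17)) + (6·(-25) − (-37)·(-23)) + ((-37)·(-12) − 7·(-25))| = 883, so the area is 441.5.
The number of boundary lattice points is Σ gcd(|Δx|,|Δy|) = gcd(37,5) + gcd(38,6) + gcd(43,2) + gcd(44,13) = 1+2+1+1 = 5.
By Pick's theorem I = A − B/2 + 1 = 441.5 − 5/2 + 1 = 440.

440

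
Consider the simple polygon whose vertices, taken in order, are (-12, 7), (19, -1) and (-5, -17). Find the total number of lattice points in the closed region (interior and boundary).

350

By the shoelace formula, twice the signed area is |[(-12)·(-1) − 19·7] + [19·(-17) − (-5)·(-1)] + [(-5)·7 − (-12)·(-17)]| = 688, so the area is 344.
The number of boundary lattice points is Σ gcd(|Δx|,|Δy|) = gcd(31,8) + gcd(24,16) + gcd(7,24) = 1+8+1 = 10.
Pick's theorem gives I = A − B/2 + 1 = 344 − 10/2 + 1 = 340, so the closed region contains I + B = 340 + 10 = 350 lattice points.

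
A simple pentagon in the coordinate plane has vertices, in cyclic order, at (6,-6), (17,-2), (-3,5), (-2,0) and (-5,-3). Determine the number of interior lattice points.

By the shoelace formula, twice the signed area is |(6·(-2) − 17·(-6)) + (17·5 − (-3)·(-2)) + ((-3)·0 − (-2)·5) + ((-2)·(-3) − (-5)·0) + ((-5)·(-6) − 6·(-3))| = 233, so the area is 116.5.
The number of boundary lattice points is Σ gcd(|Δx|,|Δy|) = gcd(11,4) + gcd(20,7) + gcd(1,5) + gcd(3,3) + gcd(11,3) = 1+1+1+3+1 = 7.
Pick's theorem gives I = A − B/2 + 1 = 116.5 − 7/2 + 1 = 114.

114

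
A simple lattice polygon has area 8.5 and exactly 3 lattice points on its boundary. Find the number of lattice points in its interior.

From Pick's theorem, I = A − B/2 + 1 = 8.5 − 3/2 + 1 = 8.

8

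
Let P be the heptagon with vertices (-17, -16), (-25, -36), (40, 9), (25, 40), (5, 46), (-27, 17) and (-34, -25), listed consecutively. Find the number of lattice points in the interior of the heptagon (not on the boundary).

3216

Using the shoelace formula, 2A = |[(-17)·(-36) − (-25)·(-16)] + [(-25)·9 − 40·(-36)] + [40·40 − 25·9] + [25·46 − 5·40] + [5·17 − (-27)·46] + [(-27)·(-25) − (-34)·17] + [(-34)·(-16) − (-17)·(-25)]| = 6451, so the area is 6451/2.
Summing gcd(|Δx|,|Δy|) over the edges gives the boundary count: gcd(8,20) + gcd(65,45) + gcd(15,31) + gcd(20,6) + gcd(32,29) + gcd(7,42) + gcd(17,9) = 4+5+1+2+1+7+1 = 21.
Pick's theorem gives I = A − B/2 + 1 = 6451/2 − 21/2 + 1 = 3216.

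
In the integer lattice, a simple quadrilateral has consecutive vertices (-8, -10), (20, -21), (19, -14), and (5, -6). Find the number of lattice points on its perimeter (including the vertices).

The number of boundary lattice points is Σ gcd(|Δx|,|Δy|) = gcd(28,11) + gcd(1,7) + gcd(14,8) + gcd(13,4) = 1+1+2+1 = 5.

5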